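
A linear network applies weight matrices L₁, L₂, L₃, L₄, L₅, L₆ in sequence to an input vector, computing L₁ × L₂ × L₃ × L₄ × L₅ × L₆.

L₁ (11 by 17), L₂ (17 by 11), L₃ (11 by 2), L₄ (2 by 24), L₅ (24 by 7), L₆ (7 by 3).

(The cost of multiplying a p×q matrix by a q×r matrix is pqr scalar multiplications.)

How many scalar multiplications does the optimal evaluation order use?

Adjacent pairs: L₁L₂ = 11·17·11 = 2057; L₂L₃ = 17·11·2 = 374; L₃L₄ = 11·2·24 = 528; L₄L₅ = 2·24·7 = 336; L₅L₆ = 24·7·3 = 504.
Length 3: L₁..L₃: k=1: 0+374+11·17·2=748; k=2: 2057+0+11·11·2=2299 → min 748 | L₂..L₄: k=2: 0+528+17·11·24=5016; k=3: 374+0+17·2·24=1190 → min 1190 | L₃..L₅: k=3: 0+336+11·2·7=490; k=4: 528+0+11·24·7=2376 → min 490 | L₄..L₆: k=4: 0+504+2·24·3=648; k=5: 336+0+2·7·3=378 → min 378.
Length 4: L₁..L₄: k=1: 0+1190+11·17·24=5678; k=2: 2057+528+11·11·24=5489; k=3: 748+0+11·2·24=1276 → min 1276 | L₂..L₅: k=2: 0+490+17·11·7=1799; k=3: 374+336+17·2·7=948; k=4: 1190+0+17·24·7=4046 → min 948 | L₃..L₆: k=3: 0+378+11·2·3=444; k=4: 528+504+11·24·3=1824; k=5: 490+0+11·7·3=721 → min 444.
Length 5: L₁..L₅: k=1: 0+948+11·17·7=2257; k=2: 2057+490+11·11·7=3394; k=3: 748+336+11·2·7=1238; k=4: 1276+0+11·24·7=3124 → min 1238 | L₂..L₆: k=2: 0+444+17·11·3=1005; k=3: 374+378+17·2·3=854; k=4: 1190+504+17·24·3=2918; k=5: 948+0+17·7·3=1305 → min 854.
Length 6: L₁..L₆: k=1: 0+854+11·17·3=1415; k=2: 2057+444+11·11·3=2864; k=3: 748+378+11·2·3=1192; k=4: 1276+504+11·24·3=2572; k=5: 1238+0+11·7·3=1469 → min 1192.
Optimal order: ((L₁ × (L₂ × L₃)) × ((L₄ × L₅) × L₆)) with cost 1192.

1192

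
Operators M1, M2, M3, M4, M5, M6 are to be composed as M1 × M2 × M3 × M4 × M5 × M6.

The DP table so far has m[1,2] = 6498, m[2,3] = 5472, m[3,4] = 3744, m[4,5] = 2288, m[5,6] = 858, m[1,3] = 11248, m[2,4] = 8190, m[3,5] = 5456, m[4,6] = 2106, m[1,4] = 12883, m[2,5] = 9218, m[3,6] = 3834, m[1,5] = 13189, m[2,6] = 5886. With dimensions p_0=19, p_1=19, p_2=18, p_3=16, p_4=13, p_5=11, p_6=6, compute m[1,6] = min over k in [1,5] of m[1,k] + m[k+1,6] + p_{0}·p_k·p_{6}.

m[1,6] = min over k∈[1,5] of m[1,k]+m[k+1,6]+p_{0}·p_k·p_{6}.
k=1: 0 + 5886 + 19·19·6 = 8052; k=2: 6498 + 3834 + 19·18·6 = 12384; k=3: 11248 + 2106 + 19·16·6 = 15178; k=4: 12883 + 858 + 19·13·6 = 15223; k=5: 13189 + 0 + 19·11·6 = 14443.
Minimum: 8052 at k=1.

8052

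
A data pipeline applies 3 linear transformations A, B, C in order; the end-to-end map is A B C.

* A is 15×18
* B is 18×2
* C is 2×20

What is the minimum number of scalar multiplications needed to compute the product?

1140

Order (A (B C)): (B C): 18×2 by 2×20 → 18×20, cost 18·2·20 = 720; (A (B C)): 15×18 by 18×20 → 15×20, cost 15·18·20 = 5400; cumulative 6120. Total 6120.
Order ((A B) C): (A B): 15×18 by 18×2 → 15×2, cost 15·18·2 = 540; ((A B) C): 15×2 by 2×20 → 15×20, cost 15·2·20 = 600; cumulative 1140. Total 1140.
Minimum: 1140.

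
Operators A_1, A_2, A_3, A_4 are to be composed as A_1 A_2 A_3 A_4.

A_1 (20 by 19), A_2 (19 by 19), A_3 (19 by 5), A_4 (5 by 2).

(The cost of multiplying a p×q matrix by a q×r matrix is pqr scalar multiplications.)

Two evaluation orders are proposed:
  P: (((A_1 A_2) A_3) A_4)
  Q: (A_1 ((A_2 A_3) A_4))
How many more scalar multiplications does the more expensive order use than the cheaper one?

Order P = (((A_1 A_2) A_3) A_4): (A_1 A_2): 20×19 by 19×19 → 20×19, cost 20·19·19 = 7220; ((A_1 A_2) A_3): 20×19 by 19×5 → 20×5, cost 20·19·5 = 1900; cumulative 9120; (((A_1 A_2) A_3) A_4): 20×5 by 5×2 → 20×2, cost 20·5·2 = 200; cumulative 9320. Total 9320.
Order Q = (A_1 ((A_2 A_3) A_4)): (A_2 A_3): 19×19 by 19×5 → 19×5, cost 19·19·5 = 1805; ((A_2 A_3) A_4): 19×5 by 5×2 → 19×2, cost 19·5·2 = 190; cumulative 1995; (A_1 ((A_2 A_3) A_4)): 20×19 by 19×2 → 20×2, cost 20·19·2 = 760; cumulative 2755. Total 2755.
Difference: |9320 − 2755| = 6565.

6565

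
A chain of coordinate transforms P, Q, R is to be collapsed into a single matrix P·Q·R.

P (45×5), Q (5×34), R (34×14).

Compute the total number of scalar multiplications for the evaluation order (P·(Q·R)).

5530

(Q·R): 5×34 by 34×14 → 5×14, cost 5·34·14 = 2380
(P·(Q·R)): 45×5 by 5×14 → 45×14, cost 45·5·14 = 3150; cumulative 5530
Total: 5530 scalar multiplications.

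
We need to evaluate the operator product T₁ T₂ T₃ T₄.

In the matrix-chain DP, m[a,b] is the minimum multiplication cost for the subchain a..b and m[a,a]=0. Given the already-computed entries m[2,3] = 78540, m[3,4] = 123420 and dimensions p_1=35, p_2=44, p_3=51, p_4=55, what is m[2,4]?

m[2,4] = min over k∈[2,3] of m[2,k]+m[k+1,4]+p_{1}·p_k·p_{4}.
k=2: 0 + 123420 + 35·44·55 = 208120; k=3: 78540 + 0 + 35·51·55 = 176715.
Minimum: 176715 at k=3.

176715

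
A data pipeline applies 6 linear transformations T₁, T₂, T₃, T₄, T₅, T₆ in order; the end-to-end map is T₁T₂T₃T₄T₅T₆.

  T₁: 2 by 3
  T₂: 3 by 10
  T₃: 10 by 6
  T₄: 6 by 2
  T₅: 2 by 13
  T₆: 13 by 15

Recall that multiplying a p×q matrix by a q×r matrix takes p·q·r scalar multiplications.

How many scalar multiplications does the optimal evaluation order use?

Adjacent pairs: T₁T₂ = 2·3·10 = 60; T₂T₃ = 3·10·6 = 180; T₃T₄ = 10·6·2 = 120; T₄T₅ = 6·2·13 = 156; T₅T₆ = 2·13·15 = 390.
Length 3: T₁..T₃: k=1: 0+180+2·3·6=216; k=2: 60+0+2·10·6=180 → min 180 | T₂..T₄: k=2: 0+120+3·10·2=180; k=3: 180+0+3·6·2=216 → min 180 | T₃..T₅: k=3: 0+156+10·6·13=936; k=4: 120+0+10·2·13=380 → min 380 | T₄..T₆: k=4: 0+390+6·2·15=570; k=5: 156+0+6·13·15=1326 → min 570.
Length 4: T₁..T₄: k=1: 0+180+2·3·2=192; k=2: 60+120+2·10·2=220; k=3: 180+0+2·6·2=204 → min 192 | T₂..T₅: k=2: 0+380+3·10·13=770; k=3: 180+156+3·6·13=570; k=4: 180+0+3·2·13=258 → min 258 | T₃..T₆: k=3: 0+570+10·6·15=1470; k=4: 120+390+10·2·15=810; k=5: 380+0+10·13·15=2330 → min 810.
Length 5: T₁..T₅: k=1: 0+258+2·3·13=336; k=2: 60+380+2·10·13=700; k=3: 180+156+2·6·13=492; k=4: 192+0+2·2·13=244 → min 244 | T₂..T₆: k=2: 0+810+3·10·15=1260; k=3: 180+570+3·6·15=1020; k=4: 180+390+3·2·15=660; k=5: 258+0+3·13·15=843 → min 660.
Length 6: T₁..T₆: k=1: 0+660+2·3·15=750; k=2: 60+810+2·10·15=1170; k=3: 180+570+2·6·15=930; k=4: 192+390+2·2·15=642; k=5: 244+0+2·13·15=634 → min 634.
Optimal order: (((T₁(T₂(T₃T₄)))T₅)T₆) with cost 634.

634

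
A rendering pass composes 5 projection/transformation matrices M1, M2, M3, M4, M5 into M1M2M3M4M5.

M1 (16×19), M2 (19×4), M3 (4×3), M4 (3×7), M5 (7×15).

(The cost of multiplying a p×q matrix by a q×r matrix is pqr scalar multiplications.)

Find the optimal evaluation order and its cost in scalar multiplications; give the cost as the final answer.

2175

Adjacent pairs: M1M2 = 16·19·4 = 1216; M2M3 = 19·4·3 = 228; M3M4 = 4·3·7 = 84; M4M5 = 3·7·15 = 315.
Length 3: M1..M3: k=1: 0+228+16·19·3=1140; k=2: 1216+0+16·4·3=1408 → min 1140 | M2..M4: k=2: 0+84+19·4·7=616; k=3: 228+0+19·3·7=627 → min 616 | M3..M5: k=3: 0+315+4·3·15=495; k=4: 84+0+4·7·15=504 → min 495.
Length 4: M1..M4: k=1: 0+616+16·19·7=2744; k=2: 1216+84+16·4·7=1748; k=3: 1140+0+16·3·7=1476 → min 1476 | M2..M5: k=2: 0+495+19·4·15=1635; k=3: 228+315+19·3·15=1398; k=4: 616+0+19·7·15=2611 → min 1398.
Length 5: M1..M5: k=1: 0+1398+16·19·15=5958; k=2: 1216+495+16·4·15=2671; k=3: 1140+315+16·3·15=2175; k=4: 1476+0+16·7·15=3156 → min 2175.
Optimal parenthesization: ((M1(M2M3))(M4M5)) with cost 2175.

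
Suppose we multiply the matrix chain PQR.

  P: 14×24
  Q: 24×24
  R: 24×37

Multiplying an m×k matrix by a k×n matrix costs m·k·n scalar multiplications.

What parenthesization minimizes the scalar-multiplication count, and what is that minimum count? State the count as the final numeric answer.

20496

(P(QR)): cost 33744.
((PQ)R): cost 20496.
Optimal: ((PQ)R) with cost 20496.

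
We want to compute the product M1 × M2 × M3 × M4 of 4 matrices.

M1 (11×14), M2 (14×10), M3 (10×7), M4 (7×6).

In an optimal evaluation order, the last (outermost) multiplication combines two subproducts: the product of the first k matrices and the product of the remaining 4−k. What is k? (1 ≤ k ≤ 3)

1

Adjacent pairs: M1M2 = 11·14·10 = 1540; M2M3 = 14·10·7 = 980; M3M4 = 10·7·6 = 420.
Length 3: M1..M3: k=1: 0+980+11·14·7=2058; k=2: 1540+0+11·10·7=2310 → min 2058 | M2..M4: k=2: 0+420+14·10·6=1260; k=3: 980+0+14·7·6=1568 → min 1260.
Top-level splits: k=1: (M1..M1)·(M2..M4) → 0+1260+11·14·6 = 2184; k=2: (M1..M2)·(M3..M4) → 1540+420+11·10·6 = 2620; k=3: (M1..M3)·(M4..M4) → 2058+0+11·7·6 = 2520.
Best split is after M1, i.e. k = 1.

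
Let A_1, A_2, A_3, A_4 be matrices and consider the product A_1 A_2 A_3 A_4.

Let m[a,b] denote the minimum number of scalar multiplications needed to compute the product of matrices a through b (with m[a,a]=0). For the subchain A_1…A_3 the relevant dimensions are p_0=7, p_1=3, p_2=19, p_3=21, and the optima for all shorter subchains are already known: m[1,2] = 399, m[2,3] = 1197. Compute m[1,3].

1638

m[1,3] = min over k∈[1,2] of m[1,k]+m[k+1,3]+p_{0}·p_k·p_{3}.
k=1: 0 + 1197 + 7·3·21 = 1638; k=2: 399 + 0 + 7·19·21 = 3192.
Minimum: 1638 at k=1.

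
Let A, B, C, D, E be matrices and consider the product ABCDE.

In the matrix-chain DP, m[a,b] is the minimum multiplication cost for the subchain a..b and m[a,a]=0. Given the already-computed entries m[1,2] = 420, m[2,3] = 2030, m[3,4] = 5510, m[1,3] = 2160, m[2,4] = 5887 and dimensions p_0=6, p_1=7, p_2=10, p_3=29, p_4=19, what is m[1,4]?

m[1,4] = min over k∈[1,3] of m[1,k]+m[k+1,4]+p_{0}·p_k·p_{4}.
k=1: 0 + 5887 + 6·7·19 = 6685; k=2: 420 + 5510 + 6·10·19 = 7070; k=3: 2160 + 0 + 6·29·19 = 5466.
Minimum: 5466 at k=3.

5466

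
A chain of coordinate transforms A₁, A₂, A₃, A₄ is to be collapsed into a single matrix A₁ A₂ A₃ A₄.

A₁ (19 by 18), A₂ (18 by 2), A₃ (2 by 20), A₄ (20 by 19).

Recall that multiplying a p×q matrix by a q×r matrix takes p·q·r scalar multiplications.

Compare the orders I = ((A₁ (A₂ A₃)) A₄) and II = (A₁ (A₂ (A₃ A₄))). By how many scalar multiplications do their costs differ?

Order I = ((A₁ (A₂ A₃)) A₄): (A₂ A₃): 18×2 by 2×20 → 18×20, cost 18·2·20 = 720; (A₁ (A₂ A₃)): 19×18 by 18×20 → 19×20, cost 19·18·20 = 6840; cumulative 7560; ((A₁ (A₂ A₃)) A₄): 19×20 by 20×19 → 19×19, cost 19·20·19 = 7220; cumulative 14780. Total 14780.
Order II = (A₁ (A₂ (A₃ A₄))): (A₃ A₄): 2×20 by 20×19 → 2×19, cost 2·20·19 = 760; (A₂ (A₃ A₄)): 18×2 by 2×19 → 18×19, cost 18·2·19 = 684; cumulative 1444; (A₁ (A₂ (A₃ A₄))): 19×18 by 18×19 → 19×19, cost 19·18·19 = 6498; cumulative 7942. Total 7942.
Difference: |14780 − 7942| = 6838.

6838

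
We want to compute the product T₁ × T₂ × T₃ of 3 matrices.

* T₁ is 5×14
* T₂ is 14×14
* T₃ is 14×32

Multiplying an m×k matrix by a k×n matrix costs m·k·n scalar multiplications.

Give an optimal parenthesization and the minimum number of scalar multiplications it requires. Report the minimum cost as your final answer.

(T₁ × (T₂ × T₃)): cost 8512.
((T₁ × T₂) × T₃): cost 3220.
Optimal: ((T₁ × T₂) × T₃) with cost 3220.

3220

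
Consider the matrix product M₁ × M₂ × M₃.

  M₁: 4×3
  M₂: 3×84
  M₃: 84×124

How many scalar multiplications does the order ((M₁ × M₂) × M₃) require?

42672

(M₁ × M₂): 4×3 by 3×84 → 4×84, cost 4·3·84 = 1008
((M₁ × M₂) × M₃): 4×84 by 84×124 → 4×124, cost 4·84·124 = 41664; cumulative 42672
Total: 42672 scalar multiplications.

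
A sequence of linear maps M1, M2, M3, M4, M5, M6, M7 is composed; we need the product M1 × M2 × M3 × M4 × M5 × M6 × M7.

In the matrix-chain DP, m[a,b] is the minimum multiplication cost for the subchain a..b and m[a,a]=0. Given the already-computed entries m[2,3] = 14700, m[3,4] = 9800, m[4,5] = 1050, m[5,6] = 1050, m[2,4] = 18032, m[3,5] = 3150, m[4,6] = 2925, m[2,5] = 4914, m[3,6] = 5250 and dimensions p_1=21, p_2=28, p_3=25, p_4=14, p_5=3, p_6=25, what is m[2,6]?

m[2,6] = min over k∈[2,5] of m[2,k]+m[k+1,6]+p_{1}·p_k·p_{6}.
k=2: 0 + 5250 + 21·28·25 = 19950; k=3: 14700 + 2925 + 21·25·25 = 30750; k=4: 18032 + 1050 + 21·14·25 = 26432; k=5: 4914 + 0 + 21·3·25 = 6489.
Minimum: 6489 at k=5.

6489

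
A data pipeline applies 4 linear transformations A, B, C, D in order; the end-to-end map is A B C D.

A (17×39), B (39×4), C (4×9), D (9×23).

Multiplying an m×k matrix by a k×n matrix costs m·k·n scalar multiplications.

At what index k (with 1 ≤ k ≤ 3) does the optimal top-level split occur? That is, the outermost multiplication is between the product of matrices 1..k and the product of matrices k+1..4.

2

Adjacent pairs: AB = 17·39·4 = 2652; BC = 39·4·9 = 1404; CD = 4·9·23 = 828.
Length 3: A..C: k=1: 0+1404+17·39·9=7371; k=2: 2652+0+17·4·9=3264 → min 3264 | B..D: k=2: 0+828+39·4·23=4416; k=3: 1404+0+39·9·23=9477 → min 4416.
Top-level splits: k=1: (A..A)·(B..D) → 0+4416+17·39·23 = 19665; k=2: (A..B)·(C..D) → 2652+828+17·4·23 = 5044; k=3: (A..C)·(D..D) → 3264+0+17·9·23 = 6783.
Best split is after B, i.e. k = 2.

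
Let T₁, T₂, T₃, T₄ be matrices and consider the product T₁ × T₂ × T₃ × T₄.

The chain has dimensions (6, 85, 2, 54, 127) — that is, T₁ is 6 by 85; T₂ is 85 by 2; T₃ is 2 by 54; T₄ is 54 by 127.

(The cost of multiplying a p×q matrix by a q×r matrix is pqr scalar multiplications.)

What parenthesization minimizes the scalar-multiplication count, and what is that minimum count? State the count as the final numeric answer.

Adjacent pairs: T₁T₂ = 6·85·2 = 1020; T₂T₃ = 85·2·54 = 9180; T₃T₄ = 2·54·127 = 13716.
Length 3: T₁..T₃: k=1: 0+9180+6·85·54=36720; k=2: 1020+0+6·2·54=1668 → min 1668 | T₂..T₄: k=2: 0+13716+85·2·127=35306; k=3: 9180+0+85·54·127=592110 → min 35306.
Length 4: T₁..T₄: k=1: 0+35306+6·85·127=100076; k=2: 1020+13716+6·2·127=16260; k=3: 1668+0+6·54·127=42816 → min 16260.
Optimal parenthesization: ((T₁ × T₂) × (T₃ × T₄)) with cost 16260.

16260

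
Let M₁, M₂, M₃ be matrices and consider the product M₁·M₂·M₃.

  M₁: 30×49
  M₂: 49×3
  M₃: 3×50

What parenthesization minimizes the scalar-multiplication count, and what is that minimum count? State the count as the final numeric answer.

(M₁·(M₂·M₃)): cost 80850.
((M₁·M₂)·M₃): cost 8910.
Optimal: ((M₁·M₂)·M₃) with cost 8910.

8910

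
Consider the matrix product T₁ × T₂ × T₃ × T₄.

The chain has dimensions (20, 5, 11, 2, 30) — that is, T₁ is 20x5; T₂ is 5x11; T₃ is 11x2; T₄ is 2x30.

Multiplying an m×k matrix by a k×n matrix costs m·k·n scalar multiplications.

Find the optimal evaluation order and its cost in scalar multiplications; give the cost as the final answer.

Adjacent pairs: T₁T₂ = 20·5·11 = 1100; T₂T₃ = 5·11·2 = 110; T₃T₄ = 11·2·30 = 660.
Length 3: T₁..T₃: k=1: 0+110+20·5·2=310; k=2: 1100+0+20·11·2=1540 → min 310 | T₂..T₄: k=2: 0+660+5·11·30=2310; k=3: 110+0+5·2·30=410 → min 410.
Length 4: T₁..T₄: k=1: 0+410+20·5·30=3410; k=2: 1100+660+20·11·30=8360; k=3: 310+0+20·2·30=1510 → min 1510.
Optimal parenthesization: ((T₁ × (T₂ × T₃)) × T₄) with cost 1510.

1510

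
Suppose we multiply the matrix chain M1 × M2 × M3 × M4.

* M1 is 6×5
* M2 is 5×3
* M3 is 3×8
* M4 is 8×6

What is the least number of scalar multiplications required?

342

Adjacent pairs: M1M2 = 6·5·3 = 90; M2M3 = 5·3·8 = 120; M3M4 = 3·8·6 = 144.
Length 3: M1..M3: k=1: 0+120+6·5·8=360; k=2: 90+0+6·3·8=234 → min 234 | M2..M4: k=2: 0+144+5·3·6=234; k=3: 120+0+5·8·6=360 → min 234.
Length 4: M1..M4: k=1: 0+234+6·5·6=414; k=2: 90+144+6·3·6=342; k=3: 234+0+6·8·6=522 → min 342.
Optimal order: ((M1 × M2) × (M3 × M4)) with cost 342.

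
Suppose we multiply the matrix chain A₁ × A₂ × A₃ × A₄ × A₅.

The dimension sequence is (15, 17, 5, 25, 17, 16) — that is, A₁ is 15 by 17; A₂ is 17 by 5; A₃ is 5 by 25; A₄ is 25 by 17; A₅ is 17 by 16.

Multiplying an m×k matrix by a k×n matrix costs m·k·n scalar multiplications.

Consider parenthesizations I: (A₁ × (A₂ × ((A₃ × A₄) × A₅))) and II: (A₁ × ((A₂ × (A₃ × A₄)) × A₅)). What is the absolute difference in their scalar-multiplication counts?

3349

Order I = (A₁ × (A₂ × ((A₃ × A₄) × A₅))): (A₃ × A₄): 5×25 by 25×17 → 5×17, cost 5·25·17 = 2125; ((A₃ × A₄) × A₅): 5×17 by 17×16 → 5×16, cost 5·17·16 = 1360; cumulative 3485; (A₂ × ((A₃ × A₄) × A₅)): 17×5 by 5×16 → 17×16, cost 17·5·16 = 1360; cumulative 4845; (A₁ × (A₂ × ((A₃ × A₄) × A₅))): 15×17 by 17×16 → 15×16, cost 15·17·16 = 4080; cumulative 8925. Total 8925.
Order II = (A₁ × ((A₂ × (A₃ × A₄)) × A₅)): (A₃ × A₄): 5×25 by 25×17 → 5×17, cost 5·25·17 = 2125; (A₂ × (A₃ × A₄)): 17×5 by 5×17 → 17×17, cost 17·5·17 = 1445; cumulative 3570; ((A₂ × (A₃ × A₄)) × A₅): 17×17 by 17×16 → 17×16, cost 17·17·16 = 4624; cumulative 8194; (A₁ × ((A₂ × (A₃ × A₄)) × A₅)): 15×17 by 17×16 → 15×16, cost 15·17·16 = 4080; cumulative 12274. Total 12274.
Difference: |8925 − 12274| = 3349.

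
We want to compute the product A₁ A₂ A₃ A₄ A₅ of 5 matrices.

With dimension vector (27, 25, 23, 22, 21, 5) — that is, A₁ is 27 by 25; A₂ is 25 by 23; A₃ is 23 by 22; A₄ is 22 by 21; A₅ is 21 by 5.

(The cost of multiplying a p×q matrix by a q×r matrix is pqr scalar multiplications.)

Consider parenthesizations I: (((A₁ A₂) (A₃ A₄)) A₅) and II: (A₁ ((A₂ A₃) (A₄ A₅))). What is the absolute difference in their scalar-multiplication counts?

Order I = (((A₁ A₂) (A₃ A₄)) A₅): (A₁ A₂): 27×25 by 25×23 → 27×23, cost 27·25·23 = 15525; (A₃ A₄): 23×22 by 22×21 → 23×21, cost 23·22·21 = 10626; ((A₁ A₂) (A₃ A₄)): 27×23 by 23×21 → 27×21, cost 27·23·21 = 13041; cumulative 39192; (((A₁ A₂) (A₃ A₄)) A₅): 27×21 by 21×5 → 27×5, cost 27·21·5 = 2835; cumulative 42027. Total 42027.
Order II = (A₁ ((A₂ A₃) (A₄ A₅))): (A₂ A₃): 25×23 by 23×22 → 25×22, cost 25·23·22 = 12650; (A₄ A₅): 22×21 by 21×5 → 22×5, cost 22·21·5 = 2310; ((A₂ A₃) (A₄ A₅)): 25×22 by 22×5 → 25×5, cost 25·22·5 = 2750; cumulative 17710; (A₁ ((A₂ A₃) (A₄ A₅))): 27×25 by 25×5 → 27×5, cost 27·25·5 = 3375; cumulative 21085. Total 21085.
Difference: |42027 − 21085| = 20942.

20942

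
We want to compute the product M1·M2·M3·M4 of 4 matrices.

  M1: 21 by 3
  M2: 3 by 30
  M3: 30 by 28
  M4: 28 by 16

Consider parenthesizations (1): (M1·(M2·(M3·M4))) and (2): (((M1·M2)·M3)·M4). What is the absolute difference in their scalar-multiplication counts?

13050

Order (1) = (M1·(M2·(M3·M4))): (M3·M4): 30×28 by 28×16 → 30×16, cost 30·28·16 = 13440; (M2·(M3·M4)): 3×30 by 30×16 → 3×16, cost 3·30·16 = 1440; cumulative 14880; (M1·(M2·(M3·M4))): 21×3 by 3×16 → 21×16, cost 21·3·16 = 1008; cumulative 15888. Total 15888.
Order (2) = (((M1·M2)·M3)·M4): (M1·M2): 21×3 by 3×30 → 21×30, cost 21·3·30 = 1890; ((M1·M2)·M3): 21×30 by 30×28 → 21×28, cost 21·30·28 = 17640; cumulative 19530; (((M1·M2)·M3)·M4): 21×28 by 28×16 → 21×16, cost 21·28·16 = 9408; cumulative 28938. Total 28938.
Difference: |15888 − 28938| = 13050.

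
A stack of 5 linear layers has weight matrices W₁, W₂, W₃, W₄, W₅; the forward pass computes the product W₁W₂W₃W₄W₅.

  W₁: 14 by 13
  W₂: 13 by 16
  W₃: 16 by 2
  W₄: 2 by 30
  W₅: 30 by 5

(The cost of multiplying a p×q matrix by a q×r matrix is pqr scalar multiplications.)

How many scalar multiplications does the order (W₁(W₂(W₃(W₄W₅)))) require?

2410

(W₄W₅): 2×30 by 30×5 → 2×5, cost 2·30·5 = 300
(W₃(W₄W₅)): 16×2 by 2×5 → 16×5, cost 16·2·5 = 160; cumulative 460
(W₂(W₃(W₄W₅))): 13×16 by 16×5 → 13×5, cost 13·16·5 = 1040; cumulative 1500
(W₁(W₂(W₃(W₄W₅)))): 14×13 by 13×5 → 14×5, cost 14·13·5 = 910; cumulative 2410
Total: 2410 scalar multiplications.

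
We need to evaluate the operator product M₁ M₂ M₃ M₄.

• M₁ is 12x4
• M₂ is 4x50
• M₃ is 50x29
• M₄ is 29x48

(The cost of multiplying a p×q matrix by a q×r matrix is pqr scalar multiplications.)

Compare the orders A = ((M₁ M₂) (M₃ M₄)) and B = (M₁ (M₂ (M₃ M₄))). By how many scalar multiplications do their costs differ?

Order A = ((M₁ M₂) (M₃ M₄)): (M₁ M₂): 12×4 by 4×50 → 12×50, cost 12·4·50 = 2400; (M₃ M₄): 50×29 by 29×48 → 50×48, cost 50·29·48 = 69600; ((M₁ M₂) (M₃ M₄)): 12×50 by 50×48 → 12×48, cost 12·50·48 = 28800; cumulative 100800. Total 100800.
Order B = (M₁ (M₂ (M₃ M₄))): (M₃ M₄): 50×29 by 29×48 → 50×48, cost 50·29·48 = 69600; (M₂ (M₃ M₄)): 4×50 by 50×48 → 4×48, cost 4·50·48 = 9600; cumulative 79200; (M₁ (M₂ (M₃ M₄))): 12×4 by 4×48 → 12×48, cost 12·4·48 = 2304; cumulative 81504. Total 81504.
Difference: |100800 − 81504| = 19296.

19296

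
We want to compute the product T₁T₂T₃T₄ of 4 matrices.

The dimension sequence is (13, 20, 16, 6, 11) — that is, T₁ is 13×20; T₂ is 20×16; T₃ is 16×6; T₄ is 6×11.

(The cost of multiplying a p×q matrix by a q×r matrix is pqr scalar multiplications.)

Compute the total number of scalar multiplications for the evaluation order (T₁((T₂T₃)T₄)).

(T₂T₃): 20×16 by 16×6 → 20×6, cost 20·16·6 = 1920
((T₂T₃)T₄): 20×6 by 6×11 → 20×11, cost 20·6·11 = 1320; cumulative 3240
(T₁((T₂T₃)T₄)): 13×20 by 20×11 → 13×11, cost 13·20·11 = 2860; cumulative 6100
Total: 6100 scalar multiplications.

6100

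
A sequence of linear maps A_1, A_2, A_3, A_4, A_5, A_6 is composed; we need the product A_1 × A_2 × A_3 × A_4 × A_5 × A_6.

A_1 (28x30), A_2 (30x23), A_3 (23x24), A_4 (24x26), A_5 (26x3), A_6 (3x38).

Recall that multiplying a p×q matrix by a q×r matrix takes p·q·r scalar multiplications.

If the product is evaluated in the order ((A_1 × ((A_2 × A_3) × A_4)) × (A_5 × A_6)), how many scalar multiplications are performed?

(A_2 × A_3): 30×23 by 23×24 → 30×24, cost 30·23·24 = 16560
((A_2 × A_3) × A_4): 30×24 by 24×26 → 30×26, cost 30·24·26 = 18720; cumulative 35280
(A_1 × ((A_2 × A_3) × A_4)): 28×30 by 30×26 → 28×26, cost 28·30·26 = 21840; cumulative 57120
(A_5 × A_6): 26×3 by 3×38 → 26×38, cost 26·3·38 = 2964
((A_1 × ((A_2 × A_3) × A_4)) × (A_5 × A_6)): 28×26 by 26×38 → 28×38, cost 28·26·38 = 27664; cumulative 87748
Total: 87748 scalar multiplications.

87748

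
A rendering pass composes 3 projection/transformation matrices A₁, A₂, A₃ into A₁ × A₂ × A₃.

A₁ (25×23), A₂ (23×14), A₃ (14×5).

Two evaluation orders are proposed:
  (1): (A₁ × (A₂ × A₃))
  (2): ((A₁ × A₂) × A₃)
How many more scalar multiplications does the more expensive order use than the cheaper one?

Order (1) = (A₁ × (A₂ × A₃)): (A₂ × A₃): 23×14 by 14×5 → 23×5, cost 23·14·5 = 1610; (A₁ × (A₂ × A₃)): 25×23 by 23×5 → 25×5, cost 25·23·5 = 2875; cumulative 4485. Total 4485.
Order (2) = ((A₁ × A₂) × A₃): (A₁ × A₂): 25×23 by 23×14 → 25×14, cost 25·23·14 = 8050; ((A₁ × A₂) × A₃): 25×14 by 14×5 → 25×5, cost 25·14·5 = 1750; cumulative 9800. Total 9800.
Difference: |4485 − 9800| = 5315.

5315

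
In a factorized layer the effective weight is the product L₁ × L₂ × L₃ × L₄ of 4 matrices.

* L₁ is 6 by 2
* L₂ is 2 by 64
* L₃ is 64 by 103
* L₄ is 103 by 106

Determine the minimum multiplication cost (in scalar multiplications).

36292

Adjacent pairs: L₁L₂ = 6·2·64 = 768; L₂L₃ = 2·64·103 = 13184; L₃L₄ = 64·103·106 = 698752.
Length 3: L₁..L₃: k=1: 0+13184+6·2·103=14420; k=2: 768+0+6·64·103=40320 → min 14420 | L₂..L₄: k=2: 0+698752+2·64·106=712320; k=3: 13184+0+2·103·106=35020 → min 35020.
Length 4: L₁..L₄: k=1: 0+35020+6·2·106=36292; k=2: 768+698752+6·64·106=740224; k=3: 14420+0+6·103·106=79928 → min 36292.
Optimal order: (L₁ × ((L₂ × L₃) × L₄)) with cost 36292.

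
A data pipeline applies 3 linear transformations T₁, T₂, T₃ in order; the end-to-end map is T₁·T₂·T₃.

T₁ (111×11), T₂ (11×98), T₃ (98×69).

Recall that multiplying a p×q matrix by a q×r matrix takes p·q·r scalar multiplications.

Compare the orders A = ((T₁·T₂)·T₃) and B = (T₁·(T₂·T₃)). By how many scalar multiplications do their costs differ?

Order A = ((T₁·T₂)·T₃): (T₁·T₂): 111×11 by 11×98 → 111×98, cost 111·11·98 = 119658; ((T₁·T₂)·T₃): 111×98 by 98×69 → 111×69, cost 111·98·69 = 750582; cumulative 870240. Total 870240.
Order B = (T₁·(T₂·T₃)): (T₂·T₃): 11×98 by 98×69 → 11×69, cost 11·98·69 = 74382; (T₁·(T₂·T₃)): 111×11 by 11×69 → 111×69, cost 111·11·69 = 84249; cumulative 158631. Total 158631.
Difference: |870240 − 158631| = 711609.

711609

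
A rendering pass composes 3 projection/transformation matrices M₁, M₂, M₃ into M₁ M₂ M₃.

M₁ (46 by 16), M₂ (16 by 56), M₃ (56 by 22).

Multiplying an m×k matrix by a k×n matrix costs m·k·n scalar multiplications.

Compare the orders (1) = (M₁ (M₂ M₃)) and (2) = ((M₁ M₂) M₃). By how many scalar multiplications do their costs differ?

Order (1) = (M₁ (M₂ M₃)): (M₂ M₃): 16×56 by 56×22 → 16×22, cost 16·56·22 = 19712; (M₁ (M₂ M₃)): 46×16 by 16×22 → 46×22, cost 46·16·22 = 16192; cumulative 35904. Total 35904.
Order (2) = ((M₁ M₂) M₃): (M₁ M₂): 46×16 by 16×56 → 46×56, cost 46·16·56 = 41216; ((M₁ M₂) M₃): 46×56 by 56×22 → 46×22, cost 46·56·22 = 56672; cumulative 97888. Total 97888.
Difference: |35904 − 97888| = 61984.

61984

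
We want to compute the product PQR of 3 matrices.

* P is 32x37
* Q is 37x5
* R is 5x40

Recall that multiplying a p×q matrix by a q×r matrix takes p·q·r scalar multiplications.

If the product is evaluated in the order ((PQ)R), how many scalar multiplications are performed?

(PQ): 32×37 by 37×5 → 32×5, cost 32·37·5 = 5920
((PQ)R): 32×5 by 5×40 → 32×40, cost 32·5·40 = 6400; cumulative 12320
Total: 12320 scalar multiplications.

12320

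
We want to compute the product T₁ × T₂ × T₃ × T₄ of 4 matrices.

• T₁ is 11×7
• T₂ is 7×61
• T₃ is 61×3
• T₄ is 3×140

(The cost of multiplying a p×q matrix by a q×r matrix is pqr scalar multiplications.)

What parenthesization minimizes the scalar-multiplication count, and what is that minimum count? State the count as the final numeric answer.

6132

Adjacent pairs: T₁T₂ = 11·7·61 = 4697; T₂T₃ = 7·61·3 = 1281; T₃T₄ = 61·3·140 = 25620.
Length 3: T₁..T₃: k=1: 0+1281+11·7·3=1512; k=2: 4697+0+11·61·3=6710 → min 1512 | T₂..T₄: k=2: 0+25620+7·61·140=85400; k=3: 1281+0+7·3·140=4221 → min 4221.
Length 4: T₁..T₄: k=1: 0+4221+11·7·140=15001; k=2: 4697+25620+11·61·140=124257; k=3: 1512+0+11·3·140=6132 → min 6132.
Optimal parenthesization: ((T₁ × (T₂ × T₃)) × T₄) with cost 6132.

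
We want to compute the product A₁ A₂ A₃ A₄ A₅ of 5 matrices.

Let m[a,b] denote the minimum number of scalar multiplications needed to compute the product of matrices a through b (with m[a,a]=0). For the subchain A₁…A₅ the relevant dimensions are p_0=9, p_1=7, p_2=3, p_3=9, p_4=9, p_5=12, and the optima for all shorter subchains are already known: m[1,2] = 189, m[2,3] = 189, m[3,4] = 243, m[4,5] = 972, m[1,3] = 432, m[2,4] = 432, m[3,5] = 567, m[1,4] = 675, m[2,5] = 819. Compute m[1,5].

m[1,5] = min over k∈[1,4] of m[1,k]+m[k+1,5]+p_{0}·p_k·p_{5}.
k=1: 0 + 819 + 9·7·12 = 1575; k=2: 189 + 567 + 9·3·12 = 1080; k=3: 432 + 972 + 9·9·12 = 2376; k=4: 675 + 0 + 9·9·12 = 1647.
Minimum: 1080 at k=2.

1080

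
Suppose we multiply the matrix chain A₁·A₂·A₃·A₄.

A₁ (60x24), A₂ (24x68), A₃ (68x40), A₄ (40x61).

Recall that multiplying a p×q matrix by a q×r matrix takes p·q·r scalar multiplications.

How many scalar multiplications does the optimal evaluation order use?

211680

Adjacent pairs: A₁A₂ = 60·24·68 = 97920; A₂A₃ = 24·68·40 = 65280; A₃A₄ = 68·40·61 = 165920.
Length 3: A₁..A₃: k=1: 0+65280+60·24·40=122880; k=2: 97920+0+60·68·40=261120 → min 122880 | A₂..A₄: k=2: 0+165920+24·68·61=265472; k=3: 65280+0+24·40·61=123840 → min 123840.
Length 4: A₁..A₄: k=1: 0+123840+60·24·61=211680; k=2: 97920+165920+60·68·61=512720; k=3: 122880+0+60·40·61=269280 → min 211680.
Optimal order: (A₁·((A₂·A₃)·A₄)) with cost 211680.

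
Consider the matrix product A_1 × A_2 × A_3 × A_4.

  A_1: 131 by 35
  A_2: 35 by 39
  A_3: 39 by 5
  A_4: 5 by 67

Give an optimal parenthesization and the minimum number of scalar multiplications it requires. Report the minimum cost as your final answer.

Adjacent pairs: A_1A_2 = 131·35·39 = 178815; A_2A_3 = 35·39·5 = 6825; A_3A_4 = 39·5·67 = 13065.
Length 3: A_1..A_3: k=1: 0+6825+131·35·5=29750; k=2: 178815+0+131·39·5=204360 → min 29750 | A_2..A_4: k=2: 0+13065+35·39·67=104520; k=3: 6825+0+35·5·67=18550 → min 18550.
Length 4: A_1..A_4: k=1: 0+18550+131·35·67=325745; k=2: 178815+13065+131·39·67=534183; k=3: 29750+0+131·5·67=73635 → min 73635.
Optimal parenthesization: ((A_1 × (A_2 × A_3)) × A_4) with cost 73635.

73635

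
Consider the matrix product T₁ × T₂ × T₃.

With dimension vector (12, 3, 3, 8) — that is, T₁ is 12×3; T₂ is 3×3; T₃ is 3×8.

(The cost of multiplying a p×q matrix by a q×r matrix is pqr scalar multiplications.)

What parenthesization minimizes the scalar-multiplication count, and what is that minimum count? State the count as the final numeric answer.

360

(T₁ × (T₂ × T₃)): cost 360.
((T₁ × T₂) × T₃): cost 396.
Optimal: (T₁ × (T₂ × T₃)) with cost 360.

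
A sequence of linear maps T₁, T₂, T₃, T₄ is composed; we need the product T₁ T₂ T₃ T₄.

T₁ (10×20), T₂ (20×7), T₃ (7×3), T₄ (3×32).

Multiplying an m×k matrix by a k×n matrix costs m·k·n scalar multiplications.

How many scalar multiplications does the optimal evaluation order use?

Adjacent pairs: T₁T₂ = 10·20·7 = 1400; T₂T₃ = 20·7·3 = 420; T₃T₄ = 7·3·32 = 672.
Length 3: T₁..T₃: k=1: 0+420+10·20·3=1020; k=2: 1400+0+10·7·3=1610 → min 1020 | T₂..T₄: k=2: 0+672+20·7·32=5152; k=3: 420+0+20·3·32=2340 → min 2340.
Length 4: T₁..T₄: k=1: 0+2340+10·20·32=8740; k=2: 1400+672+10·7·32=4312; k=3: 1020+0+10·3·32=1980 → min 1980.
Optimal order: ((T₁ (T₂ T₃)) T₄) with cost 1980.

1980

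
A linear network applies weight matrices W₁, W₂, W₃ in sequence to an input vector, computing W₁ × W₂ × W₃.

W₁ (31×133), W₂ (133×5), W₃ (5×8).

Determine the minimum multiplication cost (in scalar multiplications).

Order (W₁ × (W₂ × W₃)): (W₂ × W₃): 133×5 by 5×8 → 133×8, cost 133·5·8 = 5320; (W₁ × (W₂ × W₃)): 31×133 by 133×8 → 31×8, cost 31·133·8 = 32984; cumulative 38304. Total 38304.
Order ((W₁ × W₂) × W₃): (W₁ × W₂): 31×133 by 133×5 → 31×5, cost 31·133·5 = 20615; ((W₁ × W₂) × W₃): 31×5 by 5×8 → 31×8, cost 31·5·8 = 1240; cumulative 21855. Total 21855.
Minimum: 21855.

21855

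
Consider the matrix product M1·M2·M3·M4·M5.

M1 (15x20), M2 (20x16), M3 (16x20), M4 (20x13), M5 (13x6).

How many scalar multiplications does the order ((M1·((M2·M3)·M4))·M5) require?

(M2·M3): 20×16 by 16×20 → 20×20, cost 20·16·20 = 6400
((M2·M3)·M4): 20×20 by 20×13 → 20×13, cost 20·20·13 = 5200; cumulative 11600
(M1·((M2·M3)·M4)): 15×20 by 20×13 → 15×13, cost 15·20·13 = 3900; cumulative 15500
((M1·((M2·M3)·M4))·M5): 15×13 by 13×6 → 15×6, cost 15·13·6 = 1170; cumulative 16670
Total: 16670 scalar multiplications.

16670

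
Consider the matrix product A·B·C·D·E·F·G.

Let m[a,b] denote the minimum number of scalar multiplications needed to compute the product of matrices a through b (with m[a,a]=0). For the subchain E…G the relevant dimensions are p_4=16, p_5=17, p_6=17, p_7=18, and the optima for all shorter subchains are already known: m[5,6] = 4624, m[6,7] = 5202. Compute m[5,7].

m[5,7] = min over k∈[5,6] of m[5,k]+m[k+1,7]+p_{4}·p_k·p_{7}.
k=5: 0 + 5202 + 16·17·18 = 10098; k=6: 4624 + 0 + 16·17·18 = 9520.
Minimum: 9520 at k=6.

9520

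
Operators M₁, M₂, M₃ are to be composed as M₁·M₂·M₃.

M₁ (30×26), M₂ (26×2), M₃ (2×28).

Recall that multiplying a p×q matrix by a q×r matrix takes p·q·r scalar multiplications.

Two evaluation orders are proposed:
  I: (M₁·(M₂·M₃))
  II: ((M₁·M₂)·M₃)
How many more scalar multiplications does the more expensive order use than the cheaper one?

20056

Order I = (M₁·(M₂·M₃)): (M₂·M₃): 26×2 by 2×28 → 26×28, cost 26·2·28 = 1456; (M₁·(M₂·M₃)): 30×26 by 26×28 → 30×28, cost 30·26·28 = 21840; cumulative 23296. Total 23296.
Order II = ((M₁·M₂)·M₃): (M₁·M₂): 30×26 by 26×2 → 30×2, cost 30·26·2 = 1560; ((M₁·M₂)·M₃): 30×2 by 2×28 → 30×28, cost 30·2·28 = 1680; cumulative 3240. Total 3240.
Difference: |23296 − 3240| = 20056.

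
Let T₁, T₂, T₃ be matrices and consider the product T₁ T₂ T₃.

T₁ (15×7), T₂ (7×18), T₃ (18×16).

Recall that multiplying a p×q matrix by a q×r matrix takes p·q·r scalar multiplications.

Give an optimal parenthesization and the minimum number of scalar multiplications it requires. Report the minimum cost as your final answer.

3696

(T₁ (T₂ T₃)): cost 3696.
((T₁ T₂) T₃): cost 6210.
Optimal: (T₁ (T₂ T₃)) with cost 3696.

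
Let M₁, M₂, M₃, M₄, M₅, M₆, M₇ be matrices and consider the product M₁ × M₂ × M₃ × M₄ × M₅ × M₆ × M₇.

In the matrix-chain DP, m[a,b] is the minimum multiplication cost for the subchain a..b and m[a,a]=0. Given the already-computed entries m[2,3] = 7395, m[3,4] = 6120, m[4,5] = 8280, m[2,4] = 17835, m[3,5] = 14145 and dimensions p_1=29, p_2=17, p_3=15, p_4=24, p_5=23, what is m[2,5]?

m[2,5] = min over k∈[2,4] of m[2,k]+m[k+1,5]+p_{1}·p_k·p_{5}.
k=2: 0 + 14145 + 29·17·23 = 25484; k=3: 7395 + 8280 + 29·15·23 = 25680; k=4: 17835 + 0 + 29·24·23 = 33843.
Minimum: 25484 at k=2.

25484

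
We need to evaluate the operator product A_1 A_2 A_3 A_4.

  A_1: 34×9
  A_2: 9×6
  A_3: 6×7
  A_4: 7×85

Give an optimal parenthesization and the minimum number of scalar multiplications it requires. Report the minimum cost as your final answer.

22746

Adjacent pairs: A_1A_2 = 34·9·6 = 1836; A_2A_3 = 9·6·7 = 378; A_3A_4 = 6·7·85 = 3570.
Length 3: A_1..A_3: k=1: 0+378+34·9·7=2520; k=2: 1836+0+34·6·7=3264 → min 2520 | A_2..A_4: k=2: 0+3570+9·6·85=8160; k=3: 378+0+9·7·85=5733 → min 5733.
Length 4: A_1..A_4: k=1: 0+5733+34·9·85=31743; k=2: 1836+3570+34·6·85=22746; k=3: 2520+0+34·7·85=22750 → min 22746.
Optimal parenthesization: ((A_1 A_2) (A_3 A_4)) with cost 22746.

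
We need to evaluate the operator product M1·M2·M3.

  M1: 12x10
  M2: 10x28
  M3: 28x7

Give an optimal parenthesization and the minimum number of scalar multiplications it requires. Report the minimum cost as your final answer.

(M1·(M2·M3)): cost 2800.
((M1·M2)·M3): cost 5712.
Optimal: (M1·(M2·M3)) with cost 2800.

2800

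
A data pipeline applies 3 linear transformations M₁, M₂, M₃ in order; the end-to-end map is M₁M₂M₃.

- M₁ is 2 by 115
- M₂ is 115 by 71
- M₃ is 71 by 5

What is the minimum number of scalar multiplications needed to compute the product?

Order (M₁(M₂M₃)): (M₂M₃): 115×71 by 71×5 → 115×5, cost 115·71·5 = 40825; (M₁(M₂M₃)): 2×115 by 115×5 → 2×5, cost 2·115·5 = 1150; cumulative 41975. Total 41975.
Order ((M₁M₂)M₃): (M₁M₂): 2×115 by 115×71 → 2×71, cost 2·115·71 = 16330; ((M₁M₂)M₃): 2×71 by 71×5 → 2×5, cost 2·71·5 = 710; cumulative 17040. Total 17040.
Minimum: 17040.

17040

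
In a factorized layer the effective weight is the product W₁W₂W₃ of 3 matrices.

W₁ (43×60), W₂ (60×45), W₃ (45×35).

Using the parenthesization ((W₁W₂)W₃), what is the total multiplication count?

(W₁W₂): 43×60 by 60×45 → 43×45, cost 43·60·45 = 116100
((W₁W₂)W₃): 43×45 by 45×35 → 43×35, cost 43·45·35 = 67725; cumulative 183825
Total: 183825 scalar multiplications.

183825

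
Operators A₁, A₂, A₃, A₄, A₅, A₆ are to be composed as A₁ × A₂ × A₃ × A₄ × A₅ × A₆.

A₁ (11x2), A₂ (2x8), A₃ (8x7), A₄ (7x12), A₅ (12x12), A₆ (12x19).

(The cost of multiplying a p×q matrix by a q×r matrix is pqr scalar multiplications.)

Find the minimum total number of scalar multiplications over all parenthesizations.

1442

Adjacent pairs: A₁A₂ = 11·2·8 = 176; A₂A₃ = 2·8·7 = 112; A₃A₄ = 8·7·12 = 672; A₄A₅ = 7·12·12 = 1008; A₅A₆ = 12·12·19 = 2736.
Length 3: A₁..A₃: k=1: 0+112+11·2·7=266; k=2: 176+0+11·8·7=792 → min 266 | A₂..A₄: k=2: 0+672+2·8·12=864; k=3: 112+0+2·7·12=280 → min 280 | A₃..A₅: k=3: 0+1008+8·7·12=1680; k=4: 672+0+8·12·12=1824 → min 1680 | A₄..A₆: k=4: 0+2736+7·12·19=4332; k=5: 1008+0+7·12·19=2604 → min 2604.
Length 4: A₁..A₄: k=1: 0+280+11·2·12=544; k=2: 176+672+11·8·12=1904; k=3: 266+0+11·7·12=1190 → min 544 | A₂..A₅: k=2: 0+1680+2·8·12=1872; k=3: 112+1008+2·7·12=1288; k=4: 280+0+2·12·12=568 → min 568 | A₃..A₆: k=3: 0+2604+8·7·19=3668; k=4: 672+2736+8·12·19=5232; k=5: 1680+0+8·12·19=3504 → min 3504.
Length 5: A₁..A₅: k=1: 0+568+11·2·12=832; k=2: 176+1680+11·8·12=2912; k=3: 266+1008+11·7·12=2198; k=4: 544+0+11·12·12=2128 → min 832 | A₂..A₆: k=2: 0+3504+2·8·19=3808; k=3: 112+2604+2·7·19=2982; k=4: 280+2736+2·12·19=3472; k=5: 568+0+2·12·19=1024 → min 1024.
Length 6: A₁..A₆: k=1: 0+1024+11·2·19=1442; k=2: 176+3504+11·8·19=5352; k=3: 266+2604+11·7·19=4333; k=4: 544+2736+11·12·19=5788; k=5: 832+0+11·12·19=3340 → min 1442.
Optimal order: (A₁ × ((((A₂ × A₃) × A₄) × A₅) × A₆)) with cost 1442.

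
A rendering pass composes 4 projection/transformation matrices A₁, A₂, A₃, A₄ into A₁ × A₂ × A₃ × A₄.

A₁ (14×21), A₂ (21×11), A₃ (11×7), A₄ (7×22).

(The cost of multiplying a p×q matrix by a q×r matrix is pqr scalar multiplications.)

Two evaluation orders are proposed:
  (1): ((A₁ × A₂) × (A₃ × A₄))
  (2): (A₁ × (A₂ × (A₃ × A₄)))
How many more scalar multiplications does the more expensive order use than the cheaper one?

Order (1) = ((A₁ × A₂) × (A₃ × A₄)): (A₁ × A₂): 14×21 by 21×11 → 14×11, cost 14·21·11 = 3234; (A₃ × A₄): 11×7 by 7×22 → 11×22, cost 11·7·22 = 1694; ((A₁ × A₂) × (A₃ × A₄)): 14×11 by 11×22 → 14×22, cost 14·11·22 = 3388; cumulative 8316. Total 8316.
Order (2) = (A₁ × (A₂ × (A₃ × A₄))): (A₃ × A₄): 11×7 by 7×22 → 11×22, cost 11·7·22 = 1694; (A₂ × (A₃ × A₄)): 21×11 by 11×22 → 21×22, cost 21·11·22 = 5082; cumulative 6776; (A₁ × (A₂ × (A₃ × A₄))): 14×21 by 21×22 → 14×22, cost 14·21·22 = 6468; cumulative 13244. Total 13244.
Difference: |8316 − 13244| = 4928.

4928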